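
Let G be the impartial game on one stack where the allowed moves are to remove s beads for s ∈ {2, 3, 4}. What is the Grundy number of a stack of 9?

Build the Grundy sequence with g(k) = mex{g(k−s) : s ∈ {2, 3, 4}, s ≤ k}:
g(0) = mex{} = 0
g(1) = mex{} = 0
g(2) = mex{0} = 1
g(3) = mex{0} = 1
g(4) = mex{0,1} = 2
g(5) = mex{0,1} = 2
g(6) = mex{1,2} = 0
g(7) = mex{1,2} = 0
g(8) = mex{0,2} = 1
g(9) = mex{0,2} = 1
So g(9) = 1.

1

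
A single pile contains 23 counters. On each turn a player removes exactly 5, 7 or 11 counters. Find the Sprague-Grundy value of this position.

1

Grundy values for subtraction set {5, 7, 11}:
k:     0  1  2  3  4  5  6  7  8  9 10 11 12 13 14 15 16 17 18 19 20 21 22 23
g(k):  0  0  0  0  0  1  1  1  1  1  2  2  2  2  2  3  0  0  0  0  0  1  1  1
So g(23) = 1.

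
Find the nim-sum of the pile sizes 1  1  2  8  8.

In binary:
  0001  (1)
  0001  (1)
  0010  (2)
  1000  (8)
  1000  (8)
  ----
  0010  (2)

2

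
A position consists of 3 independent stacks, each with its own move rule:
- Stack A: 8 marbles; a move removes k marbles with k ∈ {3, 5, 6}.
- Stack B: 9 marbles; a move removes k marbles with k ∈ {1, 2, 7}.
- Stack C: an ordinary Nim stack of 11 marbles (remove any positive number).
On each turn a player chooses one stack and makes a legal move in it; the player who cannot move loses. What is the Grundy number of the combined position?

9

For stack A, compute g(0), g(1), … with moves {3, 5, 6}:
k:     0  1  2  3  4  5  6  7  8
g(k):  0  0  0  1  1  1  2  2  2
So g(8) = 2.
Build the Grundy sequence for stack B with g(k) = mex{g(k−s) : s ∈ {1, 2, 7}, s ≤ k}:
k:     0  1  2  3  4  5  6  7  8  9
g(k):  0  1  2  0  1  2  0  1  2  0
So g(9) = 0.
Stack C is a plain Nim stack of size 11, so its Grundy value is 11.
By the Sprague-Grundy theorem, the Grundy value of a sum of independent games is the XOR of the component values.
Combined value = 2 ⊕ 0 ⊕ 11 = 9.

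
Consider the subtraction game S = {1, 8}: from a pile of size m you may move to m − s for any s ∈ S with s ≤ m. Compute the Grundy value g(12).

Grundy values for subtraction set {1, 8}:
g(0) = mex{} = 0
g(1) = mex{0} = 1
g(2) = mex{1} = 0
g(3) = mex{0} = 1
g(4) = mex{1} = 0
g(5) = mex{0} = 1
g(6) = mex{1} = 0
g(7) = mex{0} = 1
g(8) = mex{0,1} = 2
g(9) = mex{1,2} = 0
g(10) = mex{0} = 1
g(11) = mex{1} = 0
g(12) = mex{0} = 1
So g(12) = 1.

1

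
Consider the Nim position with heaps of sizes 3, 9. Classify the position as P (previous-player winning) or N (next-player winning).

N-position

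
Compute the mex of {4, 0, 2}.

0 is in the set but 1 is not, so the mex is 1.

1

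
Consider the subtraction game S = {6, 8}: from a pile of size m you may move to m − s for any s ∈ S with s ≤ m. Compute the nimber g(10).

1

Grundy values for subtraction set {6, 8}:
g(0) = mex{} = 0
g(1) = mex{} = 0
g(2) = mex{} = 0
g(3) = mex{} = 0
g(4) = mex{} = 0
g(5) = mex{} = 0
g(6) = mex{0} = 1
g(7) = mex{0} = 1
g(8) = mex{0} = 1
g(9) = mex{0} = 1
g(10) = mex{0} = 1
So g(10) = 1.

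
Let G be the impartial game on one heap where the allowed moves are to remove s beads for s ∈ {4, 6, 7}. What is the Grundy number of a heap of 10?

2

Build the Grundy sequence with g(k) = mex{g(k−s) : s ∈ {4, 6, 7}, s ≤ k}:
g(0) = mex{} = 0
g(1) = mex{} = 0
g(2) = mex{} = 0
g(3) = mex{} = 0
g(4) = mex{0} = 1
g(5) = mex{0} = 1
g(6) = mex{0} = 1
g(7) = mex{0} = 1
g(8) = mex{0,1} = 2
g(9) = mex{0,1} = 2
g(10) = mex{0,1} = 2
So g(10) = 2.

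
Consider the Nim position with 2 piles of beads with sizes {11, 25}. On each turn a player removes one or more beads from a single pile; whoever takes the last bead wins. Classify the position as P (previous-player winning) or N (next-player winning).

N-position

Nim-sum: 11 ^ 25 = 18.
The nim-sum is 18 ≠ 0, so this is an N-position: the player to move can win.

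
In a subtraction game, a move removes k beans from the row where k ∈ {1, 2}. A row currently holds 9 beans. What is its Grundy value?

0

Build the Grundy sequence with g(k) = mex{g(k−s) : s ∈ {1, 2}, s ≤ k}:
g(0) = mex{} = 0
g(1) = mex{0} = 1
g(2) = mex{0,1} = 2
g(3) = mex{1,2} = 0
g(4) = mex{0,2} = 1
g(5) = mex{0,1} = 2
g(6) = mex{1,2} = 0
g(7) = mex{0,2} = 1
g(8) = mex{0,1} = 2
g(9) = mex{1,2} = 0
So g(9) = 0.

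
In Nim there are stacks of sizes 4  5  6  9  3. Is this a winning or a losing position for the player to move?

Winning position

Write each in binary and XOR column by column:
  0100  (4)
  0101  (5)
  0110  (6)
  1001  (9)
  0011  (3)
  ----
  1101  (13)
The nim-sum is 13 ≠ 0, so this is an N-position: the player to move can win.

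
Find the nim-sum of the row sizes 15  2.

13

Nim-sum: 15 ⊕ 2 = 13.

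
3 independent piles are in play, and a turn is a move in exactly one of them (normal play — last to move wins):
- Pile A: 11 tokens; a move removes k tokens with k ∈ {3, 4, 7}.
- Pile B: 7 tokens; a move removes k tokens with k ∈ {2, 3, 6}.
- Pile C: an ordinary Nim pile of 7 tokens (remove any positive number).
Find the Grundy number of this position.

6

Grundy values for pile A (subtraction set {3, 4, 7}):
g(0) = mex{} = 0
g(1) = mex{} = 0
g(2) = mex{} = 0
g(3) = mex{0} = 1
g(4) = mex{0} = 1
g(5) = mex{0} = 1
g(6) = mex{0,1} = 2
g(7) = mex{0,1} = 2
g(8) = mex{0,1} = 2
g(9) = mex{0,1,2} = 3
g(10) = mex{1,2} = 0
g(11) = mex{1,2} = 0
So g(11) = 0.
Grundy values for pile B (subtraction set {2, 3, 6}):
g(0) = mex{} = 0
g(1) = mex{} = 0
g(2) = mex{0} = 1
g(3) = mex{0} = 1
g(4) = mex{0,1} = 2
g(5) = mex{1} = 0
g(6) = mex{0,1,2} = 3
g(7) = mex{0,2} = 1
So g(7) = 1.
Pile C is a plain Nim pile of size 7, so its Grundy value is 7.
The value of a disjunctive sum is the nim-sum of the parts.
Combined value = 0 ⊕ 1 ⊕ 7 = 6.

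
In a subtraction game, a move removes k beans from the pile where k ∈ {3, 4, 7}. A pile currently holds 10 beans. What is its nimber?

Compute g(0), g(1), … for moves {3, 4, 7}:
g(0) = mex{} = 0
g(1) = mex{} = 0
g(2) = mex{} = 0
g(3) = mex{0} = 1
g(4) = mex{0} = 1
g(5) = mex{0} = 1
g(6) = mex{0,1} = 2
g(7) = mex{0,1} = 2
g(8) = mex{0,1} = 2
g(9) = mex{0,1,2} = 3
g(10) = mex{1,2} = 0
So g(10) = 0.

0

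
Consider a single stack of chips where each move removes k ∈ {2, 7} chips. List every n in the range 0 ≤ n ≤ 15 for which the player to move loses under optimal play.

Grundy values for subtraction set {2, 7}:
k:     0  1  2  3  4  5  6  7  8  9 10 11 12 13 14 15
g(k):  0  0  1  1  0  0  1  1  2  0  0  1  1  0  0  1
The P-positions (g = 0) in 0..15 are 0, 1, 4, 5, 9, 10, 13, 14.

0, 1, 4, 5, 9, 10, 13, 14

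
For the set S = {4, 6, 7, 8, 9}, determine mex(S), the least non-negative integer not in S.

0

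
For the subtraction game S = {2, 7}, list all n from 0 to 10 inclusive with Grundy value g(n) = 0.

0, 1, 4, 5, 9, 10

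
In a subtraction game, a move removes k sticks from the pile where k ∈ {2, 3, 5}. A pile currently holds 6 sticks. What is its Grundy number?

3

Grundy values for subtraction set {2, 3, 5}:
k:     0  1  2  3  4  5  6
g(k):  0  0  1  1  2  2  3
So g(6) = 3.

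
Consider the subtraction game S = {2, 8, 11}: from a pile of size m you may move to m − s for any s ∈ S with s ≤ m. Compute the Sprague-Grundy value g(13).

Grundy values for subtraction set {2, 8, 11}:
g(0) = mex{} = 0
g(1) = mex{} = 0
g(2) = mex{0} = 1
g(3) = mex{0} = 1
g(4) = mex{1} = 0
g(5) = mex{1} = 0
g(6) = mex{0} = 1
g(7) = mex{0} = 1
g(8) = mex{0,1} = 2
g(9) = mex{0,1} = 2
g(10) = mex{1,2} = 0
g(11) = mex{0,1,2} = 3
g(12) = mex{0} = 1
g(13) = mex{0,1,3} = 2
So g(13) = 2.

2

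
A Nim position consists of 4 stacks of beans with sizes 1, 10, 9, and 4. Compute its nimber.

Bitwise XOR of the heap sizes:
  0001  (1)
  1010  (10)
  1001  (9)
  0100  (4)
  ----
  0110  (6)

6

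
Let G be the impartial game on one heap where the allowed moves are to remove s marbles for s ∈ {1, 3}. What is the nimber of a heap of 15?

1

Build the Grundy sequence with g(k) = mex{g(k−s) : s ∈ {1, 3}, s ≤ k}:
k:     0  1  2  3  4  5  6  7  8  9 10 11 12 13 14 15
g(k):  0  1  0  1  0  1  0  1  0  1  0  1  0  1  0  1
So g(15) = 1.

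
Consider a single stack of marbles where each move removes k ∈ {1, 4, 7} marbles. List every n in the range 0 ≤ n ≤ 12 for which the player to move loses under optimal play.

0, 2, 5, 8, 10

Build the Grundy sequence with g(k) = mex{g(k−s) : s ∈ {1, 4, 7}, s ≤ k}:
g(0) = mex{} = 0
g(1) = mex{0} = 1
g(2) = mex{1} = 0
g(3) = mex{0} = 1
g(4) = mex{0,1} = 2
g(5) = mex{1,2} = 0
g(6) = mex{0} = 1
g(7) = mex{0,1} = 2
g(8) = mex{1,2} = 0
g(9) = mex{0} = 1
g(10) = mex{1} = 0
g(11) = mex{0,2} = 1
g(12) = mex{0,1} = 2
The P-positions (g = 0) in 0..12 are 0, 2, 5, 8, 10.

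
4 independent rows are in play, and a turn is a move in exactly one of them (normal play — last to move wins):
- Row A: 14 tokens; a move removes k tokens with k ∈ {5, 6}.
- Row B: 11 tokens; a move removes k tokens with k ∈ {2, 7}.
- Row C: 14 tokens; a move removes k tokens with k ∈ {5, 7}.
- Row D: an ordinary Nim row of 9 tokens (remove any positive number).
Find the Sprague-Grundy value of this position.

For row A, compute g(0), g(1), … with moves {5, 6}:
g(0) = mex{} = 0
g(1) = mex{} = 0
g(2) = mex{} = 0
g(3) = mex{} = 0
g(4) = mex{} = 0
g(5) = mex{0} = 1
g(6) = mex{0} = 1
g(7) = mex{0} = 1
g(8) = mex{0} = 1
g(9) = mex{0} = 1
g(10) = mex{0,1} = 2
g(11) = mex{1} = 0
g(12) = mex{1} = 0
g(13) = mex{1} = 0
g(14) = mex{1} = 0
So g(14) = 0.
Grundy values for row B (subtraction set {2, 7}):
k:     0  1  2  3  4  5  6  7  8  9 10 11
g(k):  0  0  1  1  0  0  1  1  2  0  0  1
So g(11) = 1.
For row C, compute g(0), g(1), … with moves {5, 7}:
g(0) = mex{} = 0
g(1) = mex{} = 0
g(2) = mex{} = 0
g(3) = mex{} = 0
g(4) = mex{} = 0
g(5) = mex{0} = 1
g(6) = mex{0} = 1
g(7) = mex{0} = 1
g(8) = mex{0} = 1
g(9) = mex{0} = 1
g(10) = mex{0,1} = 2
g(11) = mex{0,1} = 2
g(12) = mex{1} = 0
g(13) = mex{1} = 0
g(14) = mex{1} = 0
So g(14) = 0.
Row D is a plain Nim row of size 9, so its Grundy value is 9.
The value of a disjunctive sum is the nim-sum of the parts.
Combined value = 0 ⊕ 1 ⊕ 0 ⊕ 9 = 8.

8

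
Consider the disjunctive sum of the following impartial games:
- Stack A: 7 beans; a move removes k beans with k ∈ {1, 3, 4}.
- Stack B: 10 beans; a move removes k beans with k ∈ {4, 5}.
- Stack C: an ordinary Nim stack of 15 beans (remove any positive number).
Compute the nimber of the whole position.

15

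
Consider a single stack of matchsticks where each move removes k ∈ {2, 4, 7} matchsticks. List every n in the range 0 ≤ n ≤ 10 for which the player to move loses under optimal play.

0, 1, 6, 9

Compute g(0), g(1), … for moves {2, 4, 7}:
k:     0  1  2  3  4  5  6  7  8  9 10
g(k):  0  0  1  1  2  2  0  3  1  0  2
The P-positions (g = 0) in 0..10 are 0, 1, 6, 9.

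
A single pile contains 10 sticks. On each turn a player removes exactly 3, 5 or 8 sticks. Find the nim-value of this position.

Compute g(0), g(1), … for moves {3, 5, 8}:
g(0) = mex{} = 0
g(1) = mex{} = 0
g(2) = mex{} = 0
g(3) = mex{0} = 1
g(4) = mex{0} = 1
g(5) = mex{0} = 1
g(6) = mex{0,1} = 2
g(7) = mex{0,1} = 2
g(8) = mex{0,1} = 2
g(9) = mex{0,1,2} = 3
g(10) = mex{0,1,2} = 3
So g(10) = 3.

3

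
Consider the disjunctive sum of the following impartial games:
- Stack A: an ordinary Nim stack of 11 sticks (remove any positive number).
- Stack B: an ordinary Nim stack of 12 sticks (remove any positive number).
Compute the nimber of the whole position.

Stack A is a plain Nim stack of size 11, so its Grundy value is 11.
Stack B is a plain Nim stack of size 12, so its Grundy value is 12.
By the Sprague-Grundy theorem, the Grundy value of a sum of independent games is the XOR of the component values.
Combined value = 11 XOR 12 = 7.

7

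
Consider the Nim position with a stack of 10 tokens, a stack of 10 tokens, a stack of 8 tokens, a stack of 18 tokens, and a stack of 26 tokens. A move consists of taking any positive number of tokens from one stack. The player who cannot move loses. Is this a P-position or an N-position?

Nim-sum: 10 ⊕ 10 ⊕ 8 ⊕ 18 ⊕ 26 = 0.
The nim-sum is 0, so this is a P-position: the player to move is in a losing position under optimal play.

P-position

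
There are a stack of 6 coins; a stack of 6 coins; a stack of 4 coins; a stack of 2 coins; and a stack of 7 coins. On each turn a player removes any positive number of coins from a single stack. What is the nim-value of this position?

Nim-sum: 6 ^ 6 ^ 4 ^ 2 ^ 7 = 1.

1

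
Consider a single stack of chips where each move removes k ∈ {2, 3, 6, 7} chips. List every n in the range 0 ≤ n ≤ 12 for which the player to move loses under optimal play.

0, 1, 5, 9, 10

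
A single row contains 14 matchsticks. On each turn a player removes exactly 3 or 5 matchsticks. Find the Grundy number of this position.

2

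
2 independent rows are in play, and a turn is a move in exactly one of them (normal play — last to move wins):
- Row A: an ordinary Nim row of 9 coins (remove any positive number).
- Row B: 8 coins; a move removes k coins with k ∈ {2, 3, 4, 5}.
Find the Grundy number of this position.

Row A is a plain Nim row of size 9, so its Grundy value is 9.
Grundy values for row B (subtraction set {2, 3, 4, 5}):
g(0) = mex{} = 0
g(1) = mex{} = 0
g(2) = mex{0} = 1
g(3) = mex{0} = 1
g(4) = mex{0,1} = 2
g(5) = mex{0,1} = 2
g(6) = mex{0,1,2} = 3
g(7) = mex{1,2} = 0
g(8) = mex{1,2,3} = 0
So g(8) = 0.
The value of a disjunctive sum is the nim-sum of the parts.
Combined value = 9 XOR 0 = 9.

9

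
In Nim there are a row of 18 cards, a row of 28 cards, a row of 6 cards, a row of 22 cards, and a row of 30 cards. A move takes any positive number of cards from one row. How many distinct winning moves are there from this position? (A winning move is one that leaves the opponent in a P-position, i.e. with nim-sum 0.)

In binary:
  10010  (18)
  11100  (28)
  00110  (6)
  10110  (22)
  11110  (30)
  -----
  00000  (0)
The nim-sum is already 0, so every move leaves a nonzero nim-sum — there are no winning moves.

0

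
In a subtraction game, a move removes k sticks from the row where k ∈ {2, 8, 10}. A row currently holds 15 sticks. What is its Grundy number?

Build the Grundy sequence with g(k) = mex{g(k−s) : s ∈ {2, 8, 10}, s ≤ k}:
k:     0  1  2  3  4  5  6  7  8  9 10 11 12 13 14 15
g(k):  0  0  1  1  0  0  1  1  2  2  3  3  2  2  3  3
So g(15) = 3.

3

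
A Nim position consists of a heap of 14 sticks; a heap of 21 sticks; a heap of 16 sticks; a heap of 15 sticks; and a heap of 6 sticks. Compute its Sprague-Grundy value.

Bitwise XOR of the heap sizes:
  01110  (14)
  10101  (21)
  10000  (16)
  01111  (15)
  00110  (6)
  -----
  00010  (2)

2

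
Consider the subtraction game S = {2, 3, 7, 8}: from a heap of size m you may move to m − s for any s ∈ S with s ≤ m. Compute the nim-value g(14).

2

Compute g(0), g(1), … for moves {2, 3, 7, 8}:
k:     0  1  2  3  4  5  6  7  8  9 10 11 12 13 14
g(k):  0  0  1  1  2  0  0  1  1  2  0  0  1  1  2
So g(14) = 2.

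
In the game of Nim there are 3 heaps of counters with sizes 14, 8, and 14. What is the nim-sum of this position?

8

Nim-sum: 14 XOR 8 XOR 14 = 8.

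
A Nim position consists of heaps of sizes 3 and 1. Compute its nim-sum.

Compute the nim-sum pairwise:
3 XOR 1 = 2

2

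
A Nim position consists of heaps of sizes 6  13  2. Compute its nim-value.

9

Nim-sum: 6 ⊕ 13 ⊕ 2 = 9.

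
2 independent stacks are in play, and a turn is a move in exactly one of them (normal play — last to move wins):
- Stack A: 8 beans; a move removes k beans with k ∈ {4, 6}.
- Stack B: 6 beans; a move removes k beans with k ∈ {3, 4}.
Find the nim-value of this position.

0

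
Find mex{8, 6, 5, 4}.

0 is not in the set, so the mex is 0.

0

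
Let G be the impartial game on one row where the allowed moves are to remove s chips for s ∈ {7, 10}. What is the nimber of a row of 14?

Build the Grundy sequence with g(k) = mex{g(k−s) : s ∈ {7, 10}, s ≤ k}:
k:     0  1  2  3  4  5  6  7  8  9 10 11 12 13 14
g(k):  0  0  0  0  0  0  0  1  1  1  1  1  1  1  2
So g(14) = 2.

2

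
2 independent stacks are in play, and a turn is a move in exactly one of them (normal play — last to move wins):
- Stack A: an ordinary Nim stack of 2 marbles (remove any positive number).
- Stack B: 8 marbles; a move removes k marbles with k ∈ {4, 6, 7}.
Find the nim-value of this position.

Stack A is a plain Nim stack of size 2, so its Grundy value is 2.
For stack B, compute g(0), g(1), … with moves {4, 6, 7}:
g(0) = mex{} = 0
g(1) = mex{} = 0
g(2) = mex{} = 0
g(3) = mex{} = 0
g(4) = mex{0} = 1
g(5) = mex{0} = 1
g(6) = mex{0} = 1
g(7) = mex{0} = 1
g(8) = mex{0,1} = 2
So g(8) = 2.
The value of a disjunctive sum is the nim-sum of the parts.
Combined value = 2 XOR 2 = 0.

0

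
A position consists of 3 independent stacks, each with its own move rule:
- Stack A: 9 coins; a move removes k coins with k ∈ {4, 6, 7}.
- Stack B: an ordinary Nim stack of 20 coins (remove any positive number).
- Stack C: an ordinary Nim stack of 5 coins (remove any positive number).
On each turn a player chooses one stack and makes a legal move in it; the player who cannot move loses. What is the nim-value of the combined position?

19

For stack A, compute g(0), g(1), … with moves {4, 6, 7}:
k:     0  1  2  3  4  5  6  7  8  9
g(k):  0  0  0  0  1  1  1  1  2  2
So g(9) = 2.
Stack B is a plain Nim stack of size 20, so its Grundy value is 20.
Stack C is a plain Nim stack of size 5, so its Grundy value is 5.
By the Sprague-Grundy theorem, the Grundy value of a sum of independent games is the XOR of the component values.
Combined value = 2 ⊕ 20 ⊕ 5 = 19.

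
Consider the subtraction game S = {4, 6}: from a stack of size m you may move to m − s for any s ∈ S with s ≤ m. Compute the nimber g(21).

Grundy values for subtraction set {4, 6}:
k:     0  1  2  3  4  5  6  7  8  9 10 11 12 13 14 15 16 17 18 19 20 21
g(k):  0  0  0  0  1  1  1  1  2  2  0  0  0  0  1  1  1  1  2  2  0  0
So g(21) = 0.

0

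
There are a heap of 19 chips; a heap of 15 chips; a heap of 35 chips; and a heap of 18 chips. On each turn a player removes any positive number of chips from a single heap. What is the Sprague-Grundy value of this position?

45

Bitwise XOR of the heap sizes:
  010011  (19)
  001111  (15)
  100011  (35)
  010010  (18)
  ------
  101101  (45)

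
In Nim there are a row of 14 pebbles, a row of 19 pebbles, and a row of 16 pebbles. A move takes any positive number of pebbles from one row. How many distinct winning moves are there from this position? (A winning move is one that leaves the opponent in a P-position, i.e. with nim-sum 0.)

1

Compute the nim-sum pairwise:
14 XOR 19 = 29
29 XOR 16 = 13
The overall nim-sum is X = 13. A row of size p has a winning move iff p XOR X < p (reduce it to p XOR X).
  14: 14 XOR 13 = 3 < 14 — winning move (to 3).
  19: 19 XOR 13 = 30 ≥ 19 — no move.
  16: 16 XOR 13 = 29 ≥ 16 — no move.
That gives 1 winning move.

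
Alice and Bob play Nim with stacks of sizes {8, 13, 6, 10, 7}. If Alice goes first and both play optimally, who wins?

Alice wins

Compute the nim-sum pairwise:
8 ^ 13 = 5
5 ^ 6 = 3
3 ^ 10 = 9
9 ^ 7 = 14
The nim-sum is 14 ≠ 0, so this is an N-position: the player to move can win; Alice has a winning move.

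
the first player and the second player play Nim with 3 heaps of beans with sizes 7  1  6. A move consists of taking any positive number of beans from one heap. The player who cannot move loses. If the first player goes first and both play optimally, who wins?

the second player wins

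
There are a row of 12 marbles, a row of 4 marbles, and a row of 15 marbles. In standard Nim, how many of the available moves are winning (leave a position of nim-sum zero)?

Nim-sum: 12 XOR 4 XOR 15 = 7.
The overall nim-sum is X = 7. A row of size p has a winning move iff p XOR X < p (reduce it to p XOR X).
  12: 12 XOR 7 = 11 < 12 — winning move (to 11).
  4: 4 XOR 7 = 3 < 4 — winning move (to 3).
  15: 15 XOR 7 = 8 < 15 — winning move (to 8).
That gives 3 winning moves.

3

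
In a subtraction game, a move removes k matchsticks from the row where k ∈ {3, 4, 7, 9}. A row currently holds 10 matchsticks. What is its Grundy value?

3

Build the Grundy sequence with g(k) = mex{g(k−s) : s ∈ {3, 4, 7, 9}, s ≤ k}:
k:     0  1  2  3  4  5  6  7  8  9 10
g(k):  0  0  0  1  1  1  2  2  2  3  3
So g(10) = 3.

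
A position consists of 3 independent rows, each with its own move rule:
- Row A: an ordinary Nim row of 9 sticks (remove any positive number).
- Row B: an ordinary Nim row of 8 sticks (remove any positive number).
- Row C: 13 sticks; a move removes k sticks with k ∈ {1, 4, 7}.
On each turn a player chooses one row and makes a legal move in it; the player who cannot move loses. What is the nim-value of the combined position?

1

Row A is a plain Nim row of size 9, so its Grundy value is 9.
Row B is a plain Nim row of size 8, so its Grundy value is 8.
For row C, compute g(0), g(1), … with moves {1, 4, 7}:
k:     0  1  2  3  4  5  6  7  8  9 10 11 12 13
g(k):  0  1  0  1  2  0  1  2  0  1  0  1  2  0
So g(13) = 0.
The value of a disjunctive sum is the nim-sum of the parts.
Combined value = 9 XOR 8 XOR 0 = 1.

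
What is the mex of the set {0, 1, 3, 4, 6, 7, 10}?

The values 0, 1 are all present; 2 is the first non-negative integer missing from the set.

2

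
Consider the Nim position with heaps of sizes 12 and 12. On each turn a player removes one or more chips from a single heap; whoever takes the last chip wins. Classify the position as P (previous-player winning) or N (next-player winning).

P-position

Write each in binary and XOR column by column:
  1100  (12)
  1100  (12)
  ----
  0000  (0)
The nim-sum is 0, so this is a P-position: the player to move is in a losing position under optimal play.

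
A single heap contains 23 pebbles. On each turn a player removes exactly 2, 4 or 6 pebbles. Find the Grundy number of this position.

Grundy values for subtraction set {2, 4, 6}:
k:     0  1  2  3  4  5  6  7  8  9 10 11 12 13 14 15 16 17 18 19 20 21 22 23
g(k):  0  0  1  1  2  2  3  3  0  0  1  1  2  2  3  3  0  0  1  1  2  2  3  3
So g(23) = 3.

3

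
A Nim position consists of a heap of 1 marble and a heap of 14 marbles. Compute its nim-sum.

15

Bitwise XOR of the heap sizes:
  0001  (1)
  1110  (14)
  ----
  1111  (15)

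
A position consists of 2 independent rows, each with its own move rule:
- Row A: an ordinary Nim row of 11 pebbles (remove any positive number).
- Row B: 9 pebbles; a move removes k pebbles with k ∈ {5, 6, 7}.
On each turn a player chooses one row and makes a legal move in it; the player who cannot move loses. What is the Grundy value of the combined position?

10

Row A is a plain Nim row of size 11, so its Grundy value is 11.
Grundy values for row B (subtraction set {5, 6, 7}):
g(0) = mex{} = 0
g(1) = mex{} = 0
g(2) = mex{} = 0
g(3) = mex{} = 0
g(4) = mex{} = 0
g(5) = mex{0} = 1
g(6) = mex{0} = 1
g(7) = mex{0} = 1
g(8) = mex{0} = 1
g(9) = mex{0} = 1
So g(9) = 1.
By the Sprague-Grundy theorem, the Grundy value of a sum of independent games is the XOR of the component values.
Combined value = 11 ⊕ 1 = 10.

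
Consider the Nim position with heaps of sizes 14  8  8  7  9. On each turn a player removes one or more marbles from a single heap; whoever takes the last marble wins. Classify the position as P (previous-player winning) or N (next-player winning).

P-position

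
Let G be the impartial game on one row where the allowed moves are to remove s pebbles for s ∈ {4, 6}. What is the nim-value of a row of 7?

1

Grundy values for subtraction set {4, 6}:
g(0) = mex{} = 0
g(1) = mex{} = 0
g(2) = mex{} = 0
g(3) = mex{} = 0
g(4) = mex{0} = 1
g(5) = mex{0} = 1
g(6) = mex{0} = 1
g(7) = mex{0} = 1
So g(7) = 1.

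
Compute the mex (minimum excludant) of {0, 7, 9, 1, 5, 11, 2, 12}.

The values 0, 1, 2 are all present; 3 is the first non-negative integer missing from the set.

3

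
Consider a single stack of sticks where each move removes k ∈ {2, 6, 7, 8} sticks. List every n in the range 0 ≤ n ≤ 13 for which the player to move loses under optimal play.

Grundy values for subtraction set {2, 6, 7, 8}:
g(0) = mex{} = 0
g(1) = mex{} = 0
g(2) = mex{0} = 1
g(3) = mex{0} = 1
g(4) = mex{1} = 0
g(5) = mex{1} = 0
g(6) = mex{0} = 1
g(7) = mex{0} = 1
g(8) = mex{0,1} = 2
g(9) = mex{0,1} = 2
g(10) = mex{0,1,2} = 3
g(11) = mex{0,1,2} = 3
g(12) = mex{0,1,3} = 2
g(13) = mex{0,1,3} = 2
The P-positions (g = 0) in 0..13 are 0, 1, 4, 5.

0, 1, 4, 5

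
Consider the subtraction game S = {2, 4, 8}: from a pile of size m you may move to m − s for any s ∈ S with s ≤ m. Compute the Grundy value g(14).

Build the Grundy sequence with g(k) = mex{g(k−s) : s ∈ {2, 4, 8}, s ≤ k}:
g(0) = mex{} = 0
g(1) = mex{} = 0
g(2) = mex{0} = 1
g(3) = mex{0} = 1
g(4) = mex{0,1} = 2
g(5) = mex{0,1} = 2
g(6) = mex{1,2} = 0
g(7) = mex{1,2} = 0
g(8) = mex{0,2} = 1
g(9) = mex{0,2} = 1
g(10) = mex{0,1} = 2
g(11) = mex{0,1} = 2
g(12) = mex{1,2} = 0
g(13) = mex{1,2} = 0
g(14) = mex{0,2} = 1
So g(14) = 1.

1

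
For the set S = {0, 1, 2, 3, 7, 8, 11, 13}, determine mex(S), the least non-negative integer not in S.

4

The values 0, 1, 2, 3 are all present; 4 is the first non-negative integer missing from the set.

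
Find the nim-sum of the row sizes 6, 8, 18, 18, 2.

Bitwise XOR of the heap sizes:
  00110  (6)
  01000  (8)
  10010  (18)
  10010  (18)
  00010  (2)
  -----
  01100  (12)

12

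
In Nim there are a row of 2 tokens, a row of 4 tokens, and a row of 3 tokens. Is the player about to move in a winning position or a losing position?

Compute the nim-sum pairwise:
2 ^ 4 = 6
6 ^ 3 = 5
The nim-sum is 5 ≠ 0, so this is an N-position: the player to move can win.

Winning position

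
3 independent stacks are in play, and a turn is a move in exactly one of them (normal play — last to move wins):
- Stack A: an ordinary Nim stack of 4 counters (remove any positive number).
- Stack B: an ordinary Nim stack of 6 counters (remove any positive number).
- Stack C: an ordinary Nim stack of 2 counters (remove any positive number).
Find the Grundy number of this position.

Stack A is a plain Nim stack of size 4, so its Grundy value is 4.
Stack B is a plain Nim stack of size 6, so its Grundy value is 6.
Stack C is a plain Nim stack of size 2, so its Grundy value is 2.
The value of a disjunctive sum is the nim-sum of the parts.
Combined value = 4 ⊕ 6 ⊕ 2 = 0.

0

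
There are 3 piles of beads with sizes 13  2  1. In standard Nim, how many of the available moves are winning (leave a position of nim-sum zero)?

Write each in binary and XOR column by column:
  1101  (13)
  0010  (2)
  0001  (1)
  ----
  1110  (14)
The overall nim-sum is X = 14. A pile of size p has a winning move iff p XOR X < p (reduce it to p XOR X).
  13: 13 XOR 14 = 3 < 13 — winning move (to 3).
  2: 2 XOR 14 = 12 ≥ 2 — no move.
  1: 1 XOR 14 = 15 ≥ 1 — no move.
That gives 1 winning move.

1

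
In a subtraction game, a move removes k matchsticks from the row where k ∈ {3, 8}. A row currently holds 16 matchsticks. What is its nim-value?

Compute g(0), g(1), … for moves {3, 8}:
k:     0  1  2  3  4  5  6  7  8  9 10 11 12 13 14 15 16
g(k):  0  0  0  1  1  1  0  0  2  1  1  0  0  0  1  1  1
So g(16) = 1.

1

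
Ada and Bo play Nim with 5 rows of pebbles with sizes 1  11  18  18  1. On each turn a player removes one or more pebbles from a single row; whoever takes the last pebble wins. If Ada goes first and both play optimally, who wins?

Ada wins

Nim-sum: 1 XOR 11 XOR 18 XOR 18 XOR 1 = 11.
The nim-sum is 11 ≠ 0, so this is an N-position: the player to move can win; Ada has a winning move.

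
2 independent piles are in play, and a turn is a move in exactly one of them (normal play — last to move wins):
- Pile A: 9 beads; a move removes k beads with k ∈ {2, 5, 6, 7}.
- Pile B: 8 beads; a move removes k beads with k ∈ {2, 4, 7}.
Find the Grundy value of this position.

3

Grundy values for pile A (subtraction set {2, 5, 6, 7}):
g(0) = mex{} = 0
g(1) = mex{} = 0
g(2) = mex{0} = 1
g(3) = mex{0} = 1
g(4) = mex{1} = 0
g(5) = mex{0,1} = 2
g(6) = mex{0} = 1
g(7) = mex{0,1,2} = 3
g(8) = mex{0,1} = 2
g(9) = mex{0,1,3} = 2
So g(9) = 2.
Grundy values for pile B (subtraction set {2, 4, 7}):
k:     0  1  2  3  4  5  6  7  8
g(k):  0  0  1  1  2  2  0  3  1
So g(8) = 1.
The value of a disjunctive sum is the nim-sum of the parts.
Combined value = 2 ⊕ 1 = 3.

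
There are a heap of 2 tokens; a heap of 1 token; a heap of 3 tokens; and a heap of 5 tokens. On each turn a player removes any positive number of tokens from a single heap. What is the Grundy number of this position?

5

In binary:
  010  (2)
  001  (1)
  011  (3)
  101  (5)
  ---
  101  (5)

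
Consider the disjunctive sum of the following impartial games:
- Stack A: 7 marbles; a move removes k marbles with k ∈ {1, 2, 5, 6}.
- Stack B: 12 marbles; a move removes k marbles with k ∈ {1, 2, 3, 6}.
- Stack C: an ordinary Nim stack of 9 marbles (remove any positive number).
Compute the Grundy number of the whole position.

9

Grundy values for stack A (subtraction set {1, 2, 5, 6}):
g(0) = mex{} = 0
g(1) = mex{0} = 1
g(2) = mex{0,1} = 2
g(3) = mex{1,2} = 0
g(4) = mex{0,2} = 1
g(5) = mex{0,1} = 2
g(6) = mex{0,1,2} = 3
g(7) = mex{1,2,3} = 0
So g(7) = 0.
Build the Grundy sequence for stack B with g(k) = mex{g(k−s) : s ∈ {1, 2, 3, 6}, s ≤ k}:
g(0) = mex{} = 0
g(1) = mex{0} = 1
g(2) = mex{0,1} = 2
g(3) = mex{0,1,2} = 3
g(4) = mex{1,2,3} = 0
g(5) = mex{0,2,3} = 1
g(6) = mex{0,1,3} = 2
g(7) = mex{0,1,2} = 3
g(8) = mex{1,2,3} = 0
g(9) = mex{0,2,3} = 1
g(10) = mex{0,1,3} = 2
g(11) = mex{0,1,2} = 3
g(12) = mex{1,2,3} = 0
So g(12) = 0.
Stack C is a plain Nim stack of size 9, so its Grundy value is 9.
By the Sprague-Grundy theorem, the Grundy value of a sum of independent games is the XOR of the component values.
Combined value = 0 ⊕ 0 ⊕ 9 = 9.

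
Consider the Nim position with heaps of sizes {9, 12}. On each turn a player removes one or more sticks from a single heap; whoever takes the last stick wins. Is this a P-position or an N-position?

N-position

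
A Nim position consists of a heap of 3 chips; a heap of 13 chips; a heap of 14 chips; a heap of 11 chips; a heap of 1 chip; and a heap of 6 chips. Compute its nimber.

12

Nim-sum: 3 ⊕ 13 ⊕ 14 ⊕ 11 ⊕ 1 ⊕ 6 = 12.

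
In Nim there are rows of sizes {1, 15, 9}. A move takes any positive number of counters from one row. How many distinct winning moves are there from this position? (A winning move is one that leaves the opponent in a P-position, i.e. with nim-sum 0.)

1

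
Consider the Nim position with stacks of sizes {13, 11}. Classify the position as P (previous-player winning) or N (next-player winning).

N-position

Compute the nim-sum pairwise:
13 XOR 11 = 6
The nim-sum is 6 ≠ 0, so this is an N-position: the player to move can win.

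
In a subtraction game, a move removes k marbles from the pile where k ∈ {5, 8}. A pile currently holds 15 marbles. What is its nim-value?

Compute g(0), g(1), … for moves {5, 8}:
k:     0  1  2  3  4  5  6  7  8  9 10 11 12 13 14 15
g(k):  0  0  0  0  0  1  1  1  1  1  2  2  2  0  0  0
So g(15) = 0.

0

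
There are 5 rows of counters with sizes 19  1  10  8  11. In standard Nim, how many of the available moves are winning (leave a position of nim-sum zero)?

Write each in binary and XOR column by column:
  10011  (19)
  00001  (1)
  01010  (10)
  01000  (8)
  01011  (11)
  -----
  11011  (27)
The overall nim-sum is X = 27. A row of size p has a winning move iff p XOR X < p (reduce it to p XOR X).
  19: 19 XOR 27 = 8 < 19 — winning move (to 8).
  1: 1 XOR 27 = 26 ≥ 1 — no move.
  10: 10 XOR 27 = 17 ≥ 10 — no move.
  8: 8 XOR 27 = 19 ≥ 8 — no move.
  11: 11 XOR 27 = 16 ≥ 11 — no move.
That gives 1 winning move.

1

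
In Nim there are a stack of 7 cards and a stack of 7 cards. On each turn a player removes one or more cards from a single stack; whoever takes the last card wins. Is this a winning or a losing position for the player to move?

Losing position

In binary:
  111  (7)
  111  (7)
  ---
  000  (0)
The nim-sum is 0, so this is a P-position: the player to move is in a losing position under optimal play.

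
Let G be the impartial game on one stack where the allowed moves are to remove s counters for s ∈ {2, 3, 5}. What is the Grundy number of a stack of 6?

Compute g(0), g(1), … for moves {2, 3, 5}:
g(0) = mex{} = 0
g(1) = mex{} = 0
g(2) = mex{0} = 1
g(3) = mex{0} = 1
g(4) = mex{0,1} = 2
g(5) = mex{0,1} = 2
g(6) = mex{0,1,2} = 3
So g(6) = 3.

3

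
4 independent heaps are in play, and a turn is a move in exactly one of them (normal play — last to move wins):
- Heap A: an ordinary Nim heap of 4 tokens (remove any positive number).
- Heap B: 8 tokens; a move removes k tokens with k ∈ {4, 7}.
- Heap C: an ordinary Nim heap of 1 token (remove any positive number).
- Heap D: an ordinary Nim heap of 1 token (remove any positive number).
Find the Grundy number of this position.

Heap A is a plain Nim heap of size 4, so its Grundy value is 4.
For heap B, compute g(0), g(1), … with moves {4, 7}:
k:     0  1  2  3  4  5  6  7  8
g(k):  0  0  0  0  1  1  1  1  2
So g(8) = 2.
Heap C is a plain Nim heap of size 1, so its Grundy value is 1.
Heap D is a plain Nim heap of size 1, so its Grundy value is 1.
The value of a disjunctive sum is the nim-sum of the parts.
Combined value = 4 XOR 2 XOR 1 XOR 1 = 6.

6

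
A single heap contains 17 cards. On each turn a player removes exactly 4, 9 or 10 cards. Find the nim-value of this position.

Build the Grundy sequence with g(k) = mex{g(k−s) : s ∈ {4, 9, 10}, s ≤ k}:
k:     0  1  2  3  4  5  6  7  8  9 10 11 12 13 14 15 16 17
g(k):  0  0  0  0  1  1  1  1  0  2  2  2  1  3  0  0  0  2
So g(17) = 2.

2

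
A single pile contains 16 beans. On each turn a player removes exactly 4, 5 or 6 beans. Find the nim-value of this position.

1

Compute g(0), g(1), … for moves {4, 5, 6}:
k:     0  1  2  3  4  5  6  7  8  9 10 11 12 13 14 15 16
g(k):  0  0  0  0  1  1  1  1  2  2  0  0  0  0  1  1  1
So g(16) = 1.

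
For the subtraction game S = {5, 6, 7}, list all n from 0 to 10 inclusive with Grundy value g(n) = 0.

0, 1, 2, 3, 4

Grundy values for subtraction set {5, 6, 7}:
k:     0  1  2  3  4  5  6  7  8  9 10
g(k):  0  0  0  0  0  1  1  1  1  1  2
The P-positions (g = 0) in 0..10 are 0, 1, 2, 3, 4.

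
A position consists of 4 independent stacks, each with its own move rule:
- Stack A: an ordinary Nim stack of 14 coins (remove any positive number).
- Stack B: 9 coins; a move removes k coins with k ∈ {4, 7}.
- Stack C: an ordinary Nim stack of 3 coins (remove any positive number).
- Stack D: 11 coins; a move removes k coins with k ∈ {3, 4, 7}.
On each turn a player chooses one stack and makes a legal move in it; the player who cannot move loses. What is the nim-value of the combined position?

Stack A is a plain Nim stack of size 14, so its Grundy value is 14.
Build the Grundy sequence for stack B with g(k) = mex{g(k−s) : s ∈ {4, 7}, s ≤ k}:
g(0) = mex{} = 0
g(1) = mex{} = 0
g(2) = mex{} = 0
g(3) = mex{} = 0
g(4) = mex{0} = 1
g(5) = mex{0} = 1
g(6) = mex{0} = 1
g(7) = mex{0} = 1
g(8) = mex{0,1} = 2
g(9) = mex{0,1} = 2
So g(9) = 2.
Stack C is a plain Nim stack of size 3, so its Grundy value is 3.
Grundy values for stack D (subtraction set {3, 4, 7}):
k:     0  1  2  3  4  5  6  7  8  9 10 11
g(k):  0  0  0  1  1  1  2  2  2  3  0  0
So g(11) = 0.
By the Sprague-Grundy theorem, the Grundy value of a sum of independent games is the XOR of the component values.
Combined value = 14 XOR 2 XOR 3 XOR 0 = 15.

15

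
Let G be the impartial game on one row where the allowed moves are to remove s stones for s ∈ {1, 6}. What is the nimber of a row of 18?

Build the Grundy sequence with g(k) = mex{g(k−s) : s ∈ {1, 6}, s ≤ k}:
k:     0  1  2  3  4  5  6  7  8  9 10 11 12 13 14 15 16 17 18
g(k):  0  1  0  1  0  1  2  0  1  0  1  0  1  2  0  1  0  1  0
So g(18) = 0.

0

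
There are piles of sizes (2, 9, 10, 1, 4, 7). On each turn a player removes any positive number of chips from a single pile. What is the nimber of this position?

Nim-sum: 2 ⊕ 9 ⊕ 10 ⊕ 1 ⊕ 4 ⊕ 7 = 3.

3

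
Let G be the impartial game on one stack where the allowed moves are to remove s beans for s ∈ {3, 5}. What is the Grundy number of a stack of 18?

0

Compute g(0), g(1), … for moves {3, 5}:
k:     0  1  2  3  4  5  6  7  8  9 10 11 12 13 14 15 16 17 18
g(k):  0  0  0  1  1  1  2  2  0  0  0  1  1  1  2  2  0  0  0
So g(18) = 0.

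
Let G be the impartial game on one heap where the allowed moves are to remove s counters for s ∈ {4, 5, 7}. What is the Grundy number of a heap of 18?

1

Build the Grundy sequence with g(k) = mex{g(k−s) : s ∈ {4, 5, 7}, s ≤ k}:
k:     0  1  2  3  4  5  6  7  8  9 10 11 12 13 14 15 16 17 18
g(k):  0  0  0  0  1  1  1  1  2  2  2  0  0  0  0  1  1  1  1
So g(18) = 1.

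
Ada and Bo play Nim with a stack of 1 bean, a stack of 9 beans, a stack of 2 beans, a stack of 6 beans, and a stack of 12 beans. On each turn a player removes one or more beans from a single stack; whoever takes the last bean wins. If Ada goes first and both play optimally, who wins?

Bo wins

Compute the nim-sum pairwise:
1 ⊕ 9 = 8
8 ⊕ 2 = 10
10 ⊕ 6 = 12
12 ⊕ 12 = 0
The nim-sum is 0, so this is a P-position: the player to move is in a losing position under optimal play; Ada is about to move from it and so loses — Bo wins.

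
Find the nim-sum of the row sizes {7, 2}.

5

Compute the nim-sum pairwise:
7 ^ 2 = 5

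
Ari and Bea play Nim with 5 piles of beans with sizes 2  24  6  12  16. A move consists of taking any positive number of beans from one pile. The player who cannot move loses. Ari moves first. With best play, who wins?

Nim-sum: 2 ^ 24 ^ 6 ^ 12 ^ 16 = 0.
The nim-sum is 0, so this is a P-position: the player to move is in a losing position under optimal play; Ari is about to move from it and so loses — Bea wins.

Bea wins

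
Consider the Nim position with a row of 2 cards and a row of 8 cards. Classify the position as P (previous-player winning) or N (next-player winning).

Nim-sum: 2 ^ 8 = 10.
The nim-sum is 10 ≠ 0, so this is an N-position: the player to move can win.

N-position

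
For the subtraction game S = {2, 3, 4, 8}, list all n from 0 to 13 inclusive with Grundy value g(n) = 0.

0, 1, 6, 7, 12, 13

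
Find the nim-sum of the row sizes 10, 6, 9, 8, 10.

7

Compute the nim-sum pairwise:
10 XOR 6 = 12
12 XOR 9 = 5
5 XOR 8 = 13
13 XOR 10 = 7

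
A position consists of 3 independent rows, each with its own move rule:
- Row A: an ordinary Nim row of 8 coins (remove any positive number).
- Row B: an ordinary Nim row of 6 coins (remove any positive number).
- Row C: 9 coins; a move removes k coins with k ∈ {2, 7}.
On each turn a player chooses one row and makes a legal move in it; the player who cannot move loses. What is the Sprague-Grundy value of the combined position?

14

Row A is a plain Nim row of size 8, so its Grundy value is 8.
Row B is a plain Nim row of size 6, so its Grundy value is 6.
For row C, compute g(0), g(1), … with moves {2, 7}:
k:     0  1  2  3  4  5  6  7  8  9
g(k):  0  0  1  1  0  0  1  1  2  0
So g(9) = 0.
By the Sprague-Grundy theorem, the Grundy value of a sum of independent games is the XOR of the component values.
Combined value = 8 ⊕ 6 ⊕ 0 = 14.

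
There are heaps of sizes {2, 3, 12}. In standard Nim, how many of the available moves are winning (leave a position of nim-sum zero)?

Nim-sum: 2 XOR 3 XOR 12 = 13.
The overall nim-sum is X = 13. A heap of size p has a winning move iff p XOR X < p (reduce it to p XOR X).
  2: 2 XOR 13 = 15 ≥ 2 — no move.
  3: 3 XOR 13 = 14 ≥ 3 — no move.
  12: 12 XOR 13 = 1 < 12 — winning move (to 1).
That gives 1 winning move.

1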